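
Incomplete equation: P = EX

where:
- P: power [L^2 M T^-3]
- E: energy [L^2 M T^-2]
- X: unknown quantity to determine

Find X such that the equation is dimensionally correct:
X = f (inverse time / frequency (1/t)), dimensions [T^-1]

P has dimensions [L^2 M T^-3]; the rest of the RHS (E) has dimensions [L^2 M T^-2].
So X must have dimensions [T^-1] — X = f (inverse time / frequency (1/t)).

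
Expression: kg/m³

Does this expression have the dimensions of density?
Yes

The expression kg/m³ has dimensions [L^-3 M], which is exactly density [L^-3 M].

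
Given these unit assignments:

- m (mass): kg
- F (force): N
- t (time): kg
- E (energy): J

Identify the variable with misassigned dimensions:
t

The variable t (time) should have units s, not kg.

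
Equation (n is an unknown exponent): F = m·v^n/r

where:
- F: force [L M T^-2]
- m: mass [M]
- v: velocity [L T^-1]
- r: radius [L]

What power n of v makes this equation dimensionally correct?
n = 2

F has dimensions [L M T^-2]; v has dimensions [L T^-1].
The rest of the RHS has dimensions [L^-1 M], so v^n must supply [L^2 T^-2].
With n = 2: m·v^2/r has dimensions [L M T^-2], matching the LHS ✓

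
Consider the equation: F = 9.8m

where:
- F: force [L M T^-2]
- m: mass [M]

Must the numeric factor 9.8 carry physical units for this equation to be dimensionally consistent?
Yes

F has dimensions [L M T^-2], while m alone has dimensions [M]. For the equation to balance, the factor 9.8 must carry dimensions [L T^-2] — it is a dimensional constant (a numerical value of a physical quantity with its units suppressed), not a pure number.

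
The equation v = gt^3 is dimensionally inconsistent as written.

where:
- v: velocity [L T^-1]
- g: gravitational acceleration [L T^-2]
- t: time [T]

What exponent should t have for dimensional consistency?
The exponent of t should be 1: v = gt

The LHS v has dimensions [L T^-1]; t has dimensions [T].
As written, the RHS gt^3 (exponent 3 on t) has dimensions [L T], which does not match.
With exponent 1, the RHS gt has dimensions [L T^-1], matching the LHS.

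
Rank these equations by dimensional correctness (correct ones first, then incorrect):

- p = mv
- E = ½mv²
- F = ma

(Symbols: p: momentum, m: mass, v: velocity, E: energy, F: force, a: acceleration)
Dimensionally correct: p = mv, E = ½mv², F = ma
Dimensionally incorrect: none
Ordered (correct first, then incorrect): p = mv, E = ½mv², F = ma

- p = mv: LHS [L M T^-1], RHS [L M T^-1] → correct ✓
- E = ½mv²: LHS [L^2 M T^-2], RHS [L^2 M T^-2] → correct ✓
- F = ma: LHS [L M T^-2], RHS [L M T^-2] → correct ✓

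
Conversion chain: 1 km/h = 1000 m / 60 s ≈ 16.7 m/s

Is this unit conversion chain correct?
The chain is incorrect (it contains an error).

Incorrect: 1 h = 3600 s, not 60 s (1 km/h ≈ 0.278 m/s)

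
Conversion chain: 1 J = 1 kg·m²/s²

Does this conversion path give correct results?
The chain is correct (no errors).

Correct: Joule is defined as kg·m²/s²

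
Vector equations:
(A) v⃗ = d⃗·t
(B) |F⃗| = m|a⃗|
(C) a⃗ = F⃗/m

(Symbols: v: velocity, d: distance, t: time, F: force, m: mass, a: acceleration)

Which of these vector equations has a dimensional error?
(A) v⃗ = d⃗·t

(A) v⃗ = d⃗·t: LHS [L T^-1], RHS [L T] ✗ — velocity is displacement per time; should be d⃗/t
(B) |F⃗| = m|a⃗|: LHS [L M T^-2], RHS [L M T^-2] ✓ — magnitudes of vectors are scalars
(C) a⃗ = F⃗/m: LHS [L T^-2], RHS [L T^-2] ✓ — force (vector) divided by mass (scalar)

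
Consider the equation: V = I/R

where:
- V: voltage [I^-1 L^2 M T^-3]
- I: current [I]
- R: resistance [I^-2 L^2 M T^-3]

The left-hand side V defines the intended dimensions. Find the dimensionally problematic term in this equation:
The right-hand side term I/R

V has dimensions [I^-1 L^2 M T^-3], but I/R has dimensions [I^3 L^-2 M^-1 T^3], so the term I/R is dimensionally wrong for V.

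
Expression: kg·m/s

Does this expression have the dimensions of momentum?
Yes

The expression kg·m/s has dimensions [L M T^-1], which is exactly momentum [L M T^-1].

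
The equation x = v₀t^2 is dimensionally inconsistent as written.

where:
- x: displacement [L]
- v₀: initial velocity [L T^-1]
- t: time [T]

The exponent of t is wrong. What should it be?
The exponent of t should be 1: x = v₀t

The LHS x has dimensions [L]; t has dimensions [T].
As written, the RHS v₀t^2 (exponent 2 on t) has dimensions [L T], which does not match.
With exponent 1, the RHS v₀t has dimensions [L], matching the LHS.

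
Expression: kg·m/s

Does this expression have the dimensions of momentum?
Yes

The expression kg·m/s has dimensions [L M T^-1], which is exactly momentum [L M T^-1].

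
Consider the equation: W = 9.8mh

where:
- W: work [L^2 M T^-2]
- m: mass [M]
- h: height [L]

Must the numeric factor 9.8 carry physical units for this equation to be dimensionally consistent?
Yes

W has dimensions [L^2 M T^-2], while mh alone has dimensions [L M]. For the equation to balance, the factor 9.8 must carry dimensions [L T^-2] — it is a dimensional constant (a numerical value of a physical quantity with its units suppressed), not a pure number.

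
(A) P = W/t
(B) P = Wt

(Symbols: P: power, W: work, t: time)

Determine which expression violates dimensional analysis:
(B)

(A) P = W/t: LHS [L^2 M T^-3], RHS [L^2 M T^-3] ✓
(B) P = Wt: LHS [L^2 M T^-3], RHS [L^2 M T^-1] ✗

Expression (B) P = Wt is dimensionally incorrect.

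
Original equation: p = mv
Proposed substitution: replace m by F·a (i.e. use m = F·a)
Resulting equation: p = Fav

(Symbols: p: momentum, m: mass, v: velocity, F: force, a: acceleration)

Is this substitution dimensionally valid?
No

[m] = [M] and [F·a] = [L^2 M T^-4]. These differ, so the substitution replaces a quantity by one of different dimensions and the result p = Fav has LHS [L M T^-1] vs RHS [L^3 M T^-5] — inconsistent.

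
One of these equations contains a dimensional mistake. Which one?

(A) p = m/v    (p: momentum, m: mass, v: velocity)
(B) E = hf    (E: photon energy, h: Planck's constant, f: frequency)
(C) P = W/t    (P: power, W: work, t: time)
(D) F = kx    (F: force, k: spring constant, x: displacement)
(A) p = m/v

The equation (A) p = m/v is dimensionally incorrect.

LHS (p): [L M T^-1]
RHS (m/v): [L^-1 M T] ✗

The dimensions do not match. The other three equations balance.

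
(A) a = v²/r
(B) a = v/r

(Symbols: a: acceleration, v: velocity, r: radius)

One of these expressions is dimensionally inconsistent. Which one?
(B)

(A) a = v²/r: LHS [L T^-2], RHS [L T^-2] ✓
(B) a = v/r: LHS [L T^-2], RHS [T^-1] ✗

Expression (B) a = v/r is dimensionally incorrect.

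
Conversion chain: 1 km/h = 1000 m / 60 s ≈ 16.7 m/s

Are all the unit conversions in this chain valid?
The chain is incorrect (it contains an error).

Incorrect: 1 h = 3600 s, not 60 s (1 km/h ≈ 0.278 m/s)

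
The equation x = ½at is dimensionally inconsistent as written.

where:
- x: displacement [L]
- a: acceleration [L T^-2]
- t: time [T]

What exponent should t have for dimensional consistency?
The exponent of t should be 2: x = ½at^2

The LHS x has dimensions [L]; t has dimensions [T].
As written, the RHS ½at (exponent 1 on t) has dimensions [L T^-1], which does not match.
With exponent 2, the RHS ½at^2 has dimensions [L], matching the LHS.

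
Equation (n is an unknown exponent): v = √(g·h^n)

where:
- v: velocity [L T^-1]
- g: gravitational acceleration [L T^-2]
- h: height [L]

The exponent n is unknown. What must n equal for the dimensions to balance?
n = 1

v has dimensions [L T^-1]; h has dimensions [L].
With n = 1: √(g·h^1) has dimensions [L T^-1], matching the LHS ✓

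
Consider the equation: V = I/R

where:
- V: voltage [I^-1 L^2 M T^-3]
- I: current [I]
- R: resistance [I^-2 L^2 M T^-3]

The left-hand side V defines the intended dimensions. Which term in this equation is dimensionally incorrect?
The right-hand side term I/R

V has dimensions [I^-1 L^2 M T^-3], but I/R has dimensions [I^3 L^-2 M^-1 T^3], so the term I/R is dimensionally wrong for V.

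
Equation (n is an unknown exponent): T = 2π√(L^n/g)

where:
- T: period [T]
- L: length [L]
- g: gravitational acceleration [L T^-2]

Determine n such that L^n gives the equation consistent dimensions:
n = 1

T has dimensions [T]; L has dimensions [L].
With n = 1: 2π√(L^1/g) has dimensions [T], matching the LHS ✓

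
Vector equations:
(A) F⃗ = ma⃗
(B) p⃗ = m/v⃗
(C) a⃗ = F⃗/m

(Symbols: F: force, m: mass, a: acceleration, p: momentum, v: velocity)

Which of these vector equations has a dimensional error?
(B) p⃗ = m/v⃗

(A) F⃗ = ma⃗: LHS [L M T^-2], RHS [L M T^-2] ✓ — Force and acceleration are vectors, mass is a scalar
(B) p⃗ = m/v⃗: LHS [L M T^-1], RHS [L^-1 M T] ✗ — momentum is mass times velocity; should be mv⃗ (and division by a vector is undefined)
(C) a⃗ = F⃗/m: LHS [L T^-2], RHS [L T^-2] ✓ — force (vector) divided by mass (scalar)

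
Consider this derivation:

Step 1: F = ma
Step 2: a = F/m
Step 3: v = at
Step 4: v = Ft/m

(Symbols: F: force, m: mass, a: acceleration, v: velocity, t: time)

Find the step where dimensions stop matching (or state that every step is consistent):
No step introduces an error — all steps are dimensionally consistent.

Step 1: F = ma → LHS [L M T^-2], RHS [L M T^-2] ✓
Step 2: a = F/m → LHS [L T^-2], RHS [L T^-2] ✓
Step 3: v = at → LHS [L T^-1], RHS [L T^-1] ✓
Step 4: v = Ft/m → LHS [L T^-1], RHS [L T^-1] ✓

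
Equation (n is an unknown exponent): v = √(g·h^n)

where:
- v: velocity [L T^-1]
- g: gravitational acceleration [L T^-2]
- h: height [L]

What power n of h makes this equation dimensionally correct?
n = 1

v has dimensions [L T^-1]; h has dimensions [L].
With n = 1: √(g·h^1) has dimensions [L T^-1], matching the LHS ✓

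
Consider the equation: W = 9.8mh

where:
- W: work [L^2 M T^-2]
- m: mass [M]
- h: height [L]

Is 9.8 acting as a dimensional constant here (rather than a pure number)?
Yes

W has dimensions [L^2 M T^-2], while mh alone has dimensions [L M]. For the equation to balance, the factor 9.8 must carry dimensions [L T^-2] — it is a dimensional constant (a numerical value of a physical quantity with its units suppressed), not a pure number.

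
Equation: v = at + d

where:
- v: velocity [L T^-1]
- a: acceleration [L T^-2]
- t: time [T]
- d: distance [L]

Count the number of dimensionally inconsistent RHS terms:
1

LHS v: [L T^-1]
- at: [L T^-1] ✓
- d: [L] ✗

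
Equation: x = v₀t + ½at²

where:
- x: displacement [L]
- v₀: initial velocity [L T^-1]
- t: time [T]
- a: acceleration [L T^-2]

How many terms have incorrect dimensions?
0

LHS x: [L]
- v₀t: [L] ✓
- ½at²: [L] ✓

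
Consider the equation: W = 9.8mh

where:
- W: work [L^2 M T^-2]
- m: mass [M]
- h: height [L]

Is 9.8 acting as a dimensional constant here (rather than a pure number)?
Yes

W has dimensions [L^2 M T^-2], while mh alone has dimensions [L M]. For the equation to balance, the factor 9.8 must carry dimensions [L T^-2] — it is a dimensional constant (a numerical value of a physical quantity with its units suppressed), not a pure number.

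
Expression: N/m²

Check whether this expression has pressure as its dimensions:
Yes

The expression N/m² has dimensions [L^-1 M T^-2], which is exactly pressure [L^-1 M T^-2].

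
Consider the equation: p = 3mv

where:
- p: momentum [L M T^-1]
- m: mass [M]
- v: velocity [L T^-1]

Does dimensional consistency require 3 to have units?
No

p has dimensions [L M T^-1] and mv already has dimensions [L M T^-1], so the equation balances without 3 contributing any dimensions. 3 is a pure (dimensionless) number; changing or removing it would not affect dimensional consistency.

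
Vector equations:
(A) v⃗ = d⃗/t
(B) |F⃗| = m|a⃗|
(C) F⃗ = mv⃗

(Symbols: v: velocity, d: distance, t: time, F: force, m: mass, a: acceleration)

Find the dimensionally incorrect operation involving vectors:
(C) F⃗ = mv⃗

(A) v⃗ = d⃗/t: LHS [L T^-1], RHS [L T^-1] ✓ — displacement (vector) divided by time (scalar)
(B) |F⃗| = m|a⃗|: LHS [L M T^-2], RHS [L M T^-2] ✓ — magnitudes of vectors are scalars
(C) F⃗ = mv⃗: LHS [L M T^-2], RHS [L M T^-1] ✗ — mass times velocity is momentum, not force; should be ma⃗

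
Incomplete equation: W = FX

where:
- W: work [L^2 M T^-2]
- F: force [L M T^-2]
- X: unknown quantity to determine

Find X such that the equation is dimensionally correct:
X = d (distance), dimensions [L]

W has dimensions [L^2 M T^-2]; the rest of the RHS (F) has dimensions [L M T^-2].
So X must have dimensions [L] — X = d (distance).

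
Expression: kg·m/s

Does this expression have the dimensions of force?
No

The expression kg·m/s has dimensions [L M T^-1], but force has dimensions [L M T^-2].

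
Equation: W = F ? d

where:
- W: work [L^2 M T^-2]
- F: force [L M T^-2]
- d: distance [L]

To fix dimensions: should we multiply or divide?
multiplication (×): W = F × d

W [L^2 M T^-2]; F [L M T^-2]; d [L].
F × d → [L^2 M T^-2] ✓
F ÷ d → [M T^-2] ✗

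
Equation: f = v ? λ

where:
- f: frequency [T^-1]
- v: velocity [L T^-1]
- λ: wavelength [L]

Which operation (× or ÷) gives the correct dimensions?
division (÷): f = v ÷ λ

f [T^-1]; v [L T^-1]; λ [L].
v × λ → [L^2 T^-1] ✗
v ÷ λ → [T^-1] ✓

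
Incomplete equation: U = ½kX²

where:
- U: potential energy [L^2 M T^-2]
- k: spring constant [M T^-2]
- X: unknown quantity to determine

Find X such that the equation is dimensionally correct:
X = x (displacement), dimensions [L]

U has dimensions [L^2 M T^-2]; the rest of the RHS (½k) has dimensions [M T^-2].
So X² must have dimensions [L^2], i.e. X has dimensions [L] — X = x (displacement).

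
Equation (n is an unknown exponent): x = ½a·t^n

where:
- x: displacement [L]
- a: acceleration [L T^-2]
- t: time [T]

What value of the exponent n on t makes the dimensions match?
n = 2

x has dimensions [L]; t has dimensions [T].
The rest of the RHS has dimensions [L T^-2], so t^n must supply [T^2].
With n = 2: ½a·t^2 has dimensions [L], matching the LHS ✓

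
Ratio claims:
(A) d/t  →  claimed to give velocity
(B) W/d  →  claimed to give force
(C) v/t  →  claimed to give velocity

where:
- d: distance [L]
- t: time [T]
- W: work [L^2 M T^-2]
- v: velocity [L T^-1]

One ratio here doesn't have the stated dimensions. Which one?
(C) v/t does not give velocity

(A) d/t: [L T^-1] = velocity [L T^-1] ✓
(B) W/d: [L M T^-2] = force [L M T^-2] ✓
(C) v/t: [L T^-2] ≠ velocity [L T^-1] ✗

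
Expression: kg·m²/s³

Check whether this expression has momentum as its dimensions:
No

The expression kg·m²/s³ has dimensions [L^2 M T^-3], but momentum has dimensions [L M T^-1].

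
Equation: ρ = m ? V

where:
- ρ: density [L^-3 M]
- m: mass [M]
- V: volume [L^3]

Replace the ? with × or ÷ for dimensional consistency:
division (÷): ρ = m ÷ V

ρ [L^-3 M]; m [M]; V [L^3].
m × V → [L^3 M] ✗
m ÷ V → [L^-3 M] ✓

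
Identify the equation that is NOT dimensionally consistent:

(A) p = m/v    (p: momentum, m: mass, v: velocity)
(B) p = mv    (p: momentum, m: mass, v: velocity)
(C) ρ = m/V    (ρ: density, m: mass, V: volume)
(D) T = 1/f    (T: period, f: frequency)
(A) p = m/v

The equation (A) p = m/v is dimensionally incorrect.

LHS (p): [L M T^-1]
RHS (m/v): [L^-1 M T] ✗

The dimensions do not match. The other three equations balance.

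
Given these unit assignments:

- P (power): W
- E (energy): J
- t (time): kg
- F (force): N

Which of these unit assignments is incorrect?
t

The variable t (time) should have units s, not kg.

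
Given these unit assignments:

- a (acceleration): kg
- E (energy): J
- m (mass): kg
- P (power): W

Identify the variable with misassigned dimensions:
a

The variable a (acceleration) should have units m/s², not kg.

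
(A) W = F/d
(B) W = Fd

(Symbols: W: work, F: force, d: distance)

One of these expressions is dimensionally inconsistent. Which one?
(A)

(A) W = F/d: LHS [L^2 M T^-2], RHS [M T^-2] ✗
(B) W = Fd: LHS [L^2 M T^-2], RHS [L^2 M T^-2] ✓

Expression (A) W = F/d is dimensionally incorrect.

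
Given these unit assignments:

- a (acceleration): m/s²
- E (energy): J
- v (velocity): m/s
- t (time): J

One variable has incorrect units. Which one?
t

The variable t (time) should have units s, not J.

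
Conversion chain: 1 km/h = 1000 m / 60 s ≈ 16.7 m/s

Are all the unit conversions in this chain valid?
The chain is incorrect (it contains an error).

Incorrect: 1 h = 3600 s, not 60 s (1 km/h ≈ 0.278 m/s)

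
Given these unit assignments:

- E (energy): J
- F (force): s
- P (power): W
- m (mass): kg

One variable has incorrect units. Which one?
F

The variable F (force) should have units N, not s.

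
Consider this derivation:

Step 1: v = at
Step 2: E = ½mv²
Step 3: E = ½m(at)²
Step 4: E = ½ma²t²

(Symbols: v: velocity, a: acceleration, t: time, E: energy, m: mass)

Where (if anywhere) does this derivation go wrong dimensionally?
No step introduces an error — all steps are dimensionally consistent.

Step 1: v = at → LHS [L T^-1], RHS [L T^-1] ✓
Step 2: E = ½mv² → LHS [L^2 M T^-2], RHS [L^2 M T^-2] ✓
Step 3: E = ½m(at)² → LHS [L^2 M T^-2], RHS [L^2 M T^-2] ✓
Step 4: E = ½ma²t² → LHS [L^2 M T^-2], RHS [L^2 M T^-2] ✓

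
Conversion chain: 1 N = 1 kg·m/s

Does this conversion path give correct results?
The chain is incorrect (it contains an error).

Incorrect: Newton is kg·m/s², not kg·m/s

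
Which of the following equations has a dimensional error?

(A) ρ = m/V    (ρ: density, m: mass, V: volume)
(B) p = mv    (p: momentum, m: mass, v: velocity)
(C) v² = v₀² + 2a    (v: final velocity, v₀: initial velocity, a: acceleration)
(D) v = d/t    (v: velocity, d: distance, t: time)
(C) v² = v₀² + 2a

The equation (C) v² = v₀² + 2a is dimensionally incorrect.

LHS (v²): [L^2 T^-2]
RHS terms:
  - v₀²: [L^2 T^-2] ✓
  - 2a: [L T^-2] ✗ (does not match LHS)

The dimensions do not match. The other three equations balance.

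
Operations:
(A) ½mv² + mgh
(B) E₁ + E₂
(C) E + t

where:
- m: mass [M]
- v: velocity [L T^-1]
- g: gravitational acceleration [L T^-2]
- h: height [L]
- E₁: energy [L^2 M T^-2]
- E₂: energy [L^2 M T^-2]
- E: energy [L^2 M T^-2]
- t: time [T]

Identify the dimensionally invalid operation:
(C) E + t

(A) ½mv² + mgh: ½mv² [L^2 M T^-2] and mgh [L^2 M T^-2] — same dimensions ✓
(B) E₁ + E₂: E₁ [L^2 M T^-2] and E₂ [L^2 M T^-2] — same dimensions ✓
(C) E + t: E [L^2 M T^-2] and t [T] — different dimensions cannot be added/subtracted ✗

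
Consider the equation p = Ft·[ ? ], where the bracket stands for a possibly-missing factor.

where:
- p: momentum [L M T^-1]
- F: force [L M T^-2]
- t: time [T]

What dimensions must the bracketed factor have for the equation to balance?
Nothing is missing — the bracketed factor must be dimensionless.

p has dimensions [L M T^-1] and Ft already has dimensions [L M T^-1], so p = Ft is dimensionally complete.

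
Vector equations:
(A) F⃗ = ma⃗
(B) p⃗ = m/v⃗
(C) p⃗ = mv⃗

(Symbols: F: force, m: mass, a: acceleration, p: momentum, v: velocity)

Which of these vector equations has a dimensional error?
(B) p⃗ = m/v⃗

(A) F⃗ = ma⃗: LHS [L M T^-2], RHS [L M T^-2] ✓ — Force and acceleration are vectors, mass is a scalar
(B) p⃗ = m/v⃗: LHS [L M T^-1], RHS [L^-1 M T] ✗ — momentum is mass times velocity; should be mv⃗ (and division by a vector is undefined)
(C) p⃗ = mv⃗: LHS [L M T^-1], RHS [L M T^-1] ✓ — mass (scalar) times velocity (vector)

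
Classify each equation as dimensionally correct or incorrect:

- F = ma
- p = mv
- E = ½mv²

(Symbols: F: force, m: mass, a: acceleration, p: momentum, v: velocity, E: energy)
Dimensionally correct: F = ma, p = mv, E = ½mv²
Dimensionally incorrect: none
Ordered (correct first, then incorrect): F = ma, p = mv, E = ½mv²

- F = ma: LHS [L M T^-2], RHS [L M T^-2] → correct ✓
- p = mv: LHS [L M T^-1], RHS [L M T^-1] → correct ✓
- E = ½mv²: LHS [L^2 M T^-2], RHS [L^2 M T^-2] → correct ✓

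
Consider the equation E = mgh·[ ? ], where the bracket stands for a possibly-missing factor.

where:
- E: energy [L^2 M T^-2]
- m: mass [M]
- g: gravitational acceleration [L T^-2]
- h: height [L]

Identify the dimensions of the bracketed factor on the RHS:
Nothing is missing — the bracketed factor must be dimensionless.

E has dimensions [L^2 M T^-2] and mgh already has dimensions [L^2 M T^-2], so E = mgh is dimensionally complete.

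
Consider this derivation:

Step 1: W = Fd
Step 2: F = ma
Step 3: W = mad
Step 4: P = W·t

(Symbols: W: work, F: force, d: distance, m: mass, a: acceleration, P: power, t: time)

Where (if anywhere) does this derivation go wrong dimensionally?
Step 4

Step 1: W = Fd → LHS [L^2 M T^-2], RHS [L^2 M T^-2] ✓
Step 2: F = ma → LHS [L M T^-2], RHS [L M T^-2] ✓
Step 3: W = mad → LHS [L^2 M T^-2], RHS [L^2 M T^-2] ✓
Step 4: P = W·t → LHS [L^2 M T^-3], RHS [L^2 M T^-1] ✗

The first dimensional inconsistency appears in step 4: P = W·t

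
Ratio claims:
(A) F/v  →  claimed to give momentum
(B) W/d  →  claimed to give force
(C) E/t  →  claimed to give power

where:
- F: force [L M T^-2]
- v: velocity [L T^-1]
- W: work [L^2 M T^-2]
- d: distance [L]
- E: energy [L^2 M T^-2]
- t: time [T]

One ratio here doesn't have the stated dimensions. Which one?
(A) F/v does not give momentum

(A) F/v: [M T^-1] ≠ momentum [L M T^-1] ✗
(B) W/d: [L M T^-2] = force [L M T^-2] ✓
(C) E/t: [L^2 M T^-3] = power [L^2 M T^-3] ✓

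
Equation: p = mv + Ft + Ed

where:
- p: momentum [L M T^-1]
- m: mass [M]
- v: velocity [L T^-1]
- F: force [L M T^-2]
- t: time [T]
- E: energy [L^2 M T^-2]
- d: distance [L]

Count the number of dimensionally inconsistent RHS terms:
1

LHS p: [L M T^-1]
- mv: [L M T^-1] ✓
- Ft: [L M T^-1] ✓
- Ed: [L^3 M T^-2] ✗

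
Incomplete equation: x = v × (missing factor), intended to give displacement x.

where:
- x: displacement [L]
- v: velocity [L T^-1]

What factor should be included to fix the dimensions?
t (time), dimensions [T]

x has dimensions [L] and v has dimensions [L T^-1].
The missing factor must have dimensions [L] / [L T^-1] = [T], i.e. time (t).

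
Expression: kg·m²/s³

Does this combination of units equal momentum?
No

The expression kg·m²/s³ has dimensions [L^2 M T^-3], but momentum has dimensions [L M T^-1].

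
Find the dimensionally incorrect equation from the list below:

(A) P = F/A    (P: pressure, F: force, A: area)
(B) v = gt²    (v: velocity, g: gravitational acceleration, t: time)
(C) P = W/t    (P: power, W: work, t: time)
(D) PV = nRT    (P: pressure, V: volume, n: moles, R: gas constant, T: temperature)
(B) v = gt²

The equation (B) v = gt² is dimensionally incorrect.

LHS (v): [L T^-1]
RHS (gt²): [L] ✗

The dimensions do not match. The other three equations balance.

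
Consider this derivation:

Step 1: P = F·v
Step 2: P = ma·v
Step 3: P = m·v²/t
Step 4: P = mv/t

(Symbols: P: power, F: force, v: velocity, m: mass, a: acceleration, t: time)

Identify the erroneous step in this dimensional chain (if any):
Step 4

Step 1: P = F·v → LHS [L^2 M T^-3], RHS [L^2 M T^-3] ✓
Step 2: P = ma·v → LHS [L^2 M T^-3], RHS [L^2 M T^-3] ✓
Step 3: P = m·v²/t → LHS [L^2 M T^-3], RHS [L^2 M T^-3] ✓
Step 4: P = mv/t → LHS [L^2 M T^-3], RHS [L M T^-2] ✗

The first dimensional inconsistency appears in step 4: P = mv/t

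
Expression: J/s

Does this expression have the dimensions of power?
Yes

The expression J/s has dimensions [L^2 M T^-3], which is exactly power [L^2 M T^-3].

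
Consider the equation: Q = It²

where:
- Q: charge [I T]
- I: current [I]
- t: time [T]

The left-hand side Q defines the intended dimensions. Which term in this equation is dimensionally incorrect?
The right-hand side term It²

Q has dimensions [I T], but It² has dimensions [I T^2], so the term It² is dimensionally wrong for Q.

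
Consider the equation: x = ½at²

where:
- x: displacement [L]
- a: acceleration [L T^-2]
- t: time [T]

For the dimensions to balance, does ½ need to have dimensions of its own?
No

x has dimensions [L] and at² already has dimensions [L], so the equation balances without ½ contributing any dimensions. ½ is a pure (dimensionless) number; changing or removing it would not affect dimensional consistency.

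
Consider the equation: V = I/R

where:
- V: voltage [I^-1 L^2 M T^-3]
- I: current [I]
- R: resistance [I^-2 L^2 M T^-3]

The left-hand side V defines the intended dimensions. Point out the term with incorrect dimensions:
The right-hand side term I/R

V has dimensions [I^-1 L^2 M T^-3], but I/R has dimensions [I^3 L^-2 M^-1 T^3], so the term I/R is dimensionally wrong for V.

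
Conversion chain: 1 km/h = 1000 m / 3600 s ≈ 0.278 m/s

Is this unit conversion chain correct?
The chain is correct (no errors).

Correct: 1 km = 1000 m, 1 h = 3600 s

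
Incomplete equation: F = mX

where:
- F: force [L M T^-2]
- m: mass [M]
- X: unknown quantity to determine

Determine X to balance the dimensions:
X = a (acceleration), dimensions [L T^-2]

F has dimensions [L M T^-2]; the rest of the RHS (m) has dimensions [M].
So X must have dimensions [L T^-2] — X = a (acceleration).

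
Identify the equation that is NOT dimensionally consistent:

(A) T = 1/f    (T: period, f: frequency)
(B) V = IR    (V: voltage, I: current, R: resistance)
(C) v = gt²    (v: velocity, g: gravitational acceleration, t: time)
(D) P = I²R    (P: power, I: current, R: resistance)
(C) v = gt²

The equation (C) v = gt² is dimensionally incorrect.

LHS (v): [L T^-1]
RHS (gt²): [L] ✗

The dimensions do not match. The other three equations balance.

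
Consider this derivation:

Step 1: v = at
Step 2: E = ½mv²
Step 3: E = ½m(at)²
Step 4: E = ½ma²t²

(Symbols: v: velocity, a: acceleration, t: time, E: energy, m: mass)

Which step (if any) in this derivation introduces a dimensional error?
No step introduces an error — all steps are dimensionally consistent.

Step 1: v = at → LHS [L T^-1], RHS [L T^-1] ✓
Step 2: E = ½mv² → LHS [L^2 M T^-2], RHS [L^2 M T^-2] ✓
Step 3: E = ½m(at)² → LHS [L^2 M T^-2], RHS [L^2 M T^-2] ✓
Step 4: E = ½ma²t² → LHS [L^2 M T^-2], RHS [L^2 M T^-2] ✓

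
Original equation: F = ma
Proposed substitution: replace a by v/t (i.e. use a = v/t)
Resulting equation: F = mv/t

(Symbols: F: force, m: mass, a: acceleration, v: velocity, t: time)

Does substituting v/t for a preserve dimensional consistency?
Yes

[a] = [L T^-2] and [v/t] = [L T^-2]. These match, so the substitution replaces a quantity by one of the same dimensions and the result F = mv/t has LHS [L M T^-2] vs RHS [L M T^-2] — still consistent.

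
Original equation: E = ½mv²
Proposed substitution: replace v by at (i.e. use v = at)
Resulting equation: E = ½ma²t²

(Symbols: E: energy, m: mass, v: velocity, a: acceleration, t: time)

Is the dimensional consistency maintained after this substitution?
Yes

[v] = [L T^-1] and [at] = [L T^-1]. These match, so the substitution replaces a quantity by one of the same dimensions and the result E = ½ma²t² has LHS [L^2 M T^-2] vs RHS [L^2 M T^-2] — still consistent.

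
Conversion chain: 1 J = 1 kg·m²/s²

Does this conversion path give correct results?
The chain is correct (no errors).

Correct: Joule is defined as kg·m²/s²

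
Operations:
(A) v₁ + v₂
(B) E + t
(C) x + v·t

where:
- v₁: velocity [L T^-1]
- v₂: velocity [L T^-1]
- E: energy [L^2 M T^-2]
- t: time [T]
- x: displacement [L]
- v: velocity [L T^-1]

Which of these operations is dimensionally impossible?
(B) E + t

(A) v₁ + v₂: v₁ [L T^-1] and v₂ [L T^-1] — same dimensions ✓
(B) E + t: E [L^2 M T^-2] and t [T] — different dimensions cannot be added/subtracted ✗
(C) x + v·t: x [L] and v·t [L] — same dimensions ✓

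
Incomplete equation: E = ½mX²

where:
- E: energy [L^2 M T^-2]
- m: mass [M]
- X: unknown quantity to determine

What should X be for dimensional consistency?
X = v (velocity), dimensions [L T^-1]

E has dimensions [L^2 M T^-2]; the rest of the RHS (½m) has dimensions [M].
So X² must have dimensions [L^2 T^-2], i.e. X has dimensions [L T^-1] — X = v (velocity).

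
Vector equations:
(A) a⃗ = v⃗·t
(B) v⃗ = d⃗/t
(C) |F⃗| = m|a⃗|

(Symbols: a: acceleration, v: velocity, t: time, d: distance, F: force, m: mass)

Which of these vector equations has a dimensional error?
(A) a⃗ = v⃗·t

(A) a⃗ = v⃗·t: LHS [L T^-2], RHS [L] ✗ — acceleration is velocity per time; should be v⃗/t
(B) v⃗ = d⃗/t: LHS [L T^-1], RHS [L T^-1] ✓ — displacement (vector) divided by time (scalar)
(C) |F⃗| = m|a⃗|: LHS [L M T^-2], RHS [L M T^-2] ✓ — magnitudes of vectors are scalars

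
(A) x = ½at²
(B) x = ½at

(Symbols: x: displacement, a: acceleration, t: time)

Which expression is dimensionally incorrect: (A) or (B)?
(B)

(A) x = ½at²: LHS [L], RHS [L] ✓
(B) x = ½at: LHS [L], RHS [L T^-1] ✗

Expression (B) x = ½at is dimensionally incorrect.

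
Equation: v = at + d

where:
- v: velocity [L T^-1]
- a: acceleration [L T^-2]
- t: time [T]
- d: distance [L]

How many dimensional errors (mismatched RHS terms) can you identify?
1

LHS v: [L T^-1]
- at: [L T^-1] ✓
- d: [L] ✗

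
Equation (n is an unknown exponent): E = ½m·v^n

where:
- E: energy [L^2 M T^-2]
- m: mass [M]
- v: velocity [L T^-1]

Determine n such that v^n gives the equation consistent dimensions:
n = 2

E has dimensions [L^2 M T^-2]; v has dimensions [L T^-1].
The rest of the RHS has dimensions [M], so v^n must supply [L^2 T^-2].
With n = 2: ½m·v^2 has dimensions [L^2 M T^-2], matching the LHS ✓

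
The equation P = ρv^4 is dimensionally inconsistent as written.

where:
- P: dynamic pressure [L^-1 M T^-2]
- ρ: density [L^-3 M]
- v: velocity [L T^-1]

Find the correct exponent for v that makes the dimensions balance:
The exponent of v should be 2: P = ρv^2

The LHS P has dimensions [L^-1 M T^-2]; v has dimensions [L T^-1].
As written, the RHS ρv^4 (exponent 4 on v) has dimensions [L M T^-4], which does not match.
With exponent 2, the RHS ρv^2 has dimensions [L^-1 M T^-2], matching the LHS.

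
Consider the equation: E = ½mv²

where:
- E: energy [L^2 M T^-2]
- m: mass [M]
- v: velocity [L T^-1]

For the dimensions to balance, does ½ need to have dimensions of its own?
No

E has dimensions [L^2 M T^-2] and mv² already has dimensions [L^2 M T^-2], so the equation balances without ½ contributing any dimensions. ½ is a pure (dimensionless) number; changing or removing it would not affect dimensional consistency.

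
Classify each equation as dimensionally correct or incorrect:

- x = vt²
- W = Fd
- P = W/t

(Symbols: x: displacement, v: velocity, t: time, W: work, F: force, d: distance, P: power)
Dimensionally correct: W = Fd, P = W/t
Dimensionally incorrect: x = vt²
Ordered (correct first, then incorrect): W = Fd, P = W/t, x = vt²

- x = vt²: LHS [L], RHS [L T] → incorrect ✗
- W = Fd: LHS [L^2 M T^-2], RHS [L^2 M T^-2] → correct ✓
- P = W/t: LHS [L^2 M T^-3], RHS [L^2 M T^-3] → correct ✓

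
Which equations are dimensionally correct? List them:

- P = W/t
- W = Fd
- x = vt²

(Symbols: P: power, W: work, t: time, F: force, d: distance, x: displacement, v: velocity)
Dimensionally correct: P = W/t, W = Fd
Dimensionally incorrect: x = vt²
Ordered (correct first, then incorrect): P = W/t, W = Fd, x = vt²

- P = W/t: LHS [L^2 M T^-3], RHS [L^2 M T^-3] → correct ✓
- W = Fd: LHS [L^2 M T^-2], RHS [L^2 M T^-2] → correct ✓
- x = vt²: LHS [L], RHS [L T] → incorrect ✗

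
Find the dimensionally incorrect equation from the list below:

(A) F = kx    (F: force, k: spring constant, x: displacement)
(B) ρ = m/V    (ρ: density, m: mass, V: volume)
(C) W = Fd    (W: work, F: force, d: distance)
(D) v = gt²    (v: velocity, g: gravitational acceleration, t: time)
(D) v = gt²

The equation (D) v = gt² is dimensionally incorrect.

LHS (v): [L T^-1]
RHS (gt²): [L] ✗

The dimensions do not match. The other three equations balance.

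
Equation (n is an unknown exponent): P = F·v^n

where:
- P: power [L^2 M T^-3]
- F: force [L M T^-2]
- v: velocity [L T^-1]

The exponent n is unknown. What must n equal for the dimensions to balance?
n = 1

P has dimensions [L^2 M T^-3]; v has dimensions [L T^-1].
The rest of the RHS has dimensions [L M T^-2], so v^n must supply [L T^-1].
With n = 1: F·v^1 has dimensions [L^2 M T^-3], matching the LHS ✓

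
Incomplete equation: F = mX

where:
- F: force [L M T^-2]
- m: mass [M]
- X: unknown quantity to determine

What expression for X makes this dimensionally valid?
X = a (acceleration), dimensions [L T^-2]

F has dimensions [L M T^-2]; the rest of the RHS (m) has dimensions [M].
So X must have dimensions [L T^-2] — X = a (acceleration).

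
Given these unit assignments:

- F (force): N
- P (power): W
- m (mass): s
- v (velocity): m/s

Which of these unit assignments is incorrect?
m

The variable m (mass) should have units kg, not s.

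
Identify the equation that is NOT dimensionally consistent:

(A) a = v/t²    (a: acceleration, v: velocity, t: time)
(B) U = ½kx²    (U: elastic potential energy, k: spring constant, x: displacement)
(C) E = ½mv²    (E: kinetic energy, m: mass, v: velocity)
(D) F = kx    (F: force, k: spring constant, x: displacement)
(A) a = v/t²

The equation (A) a = v/t² is dimensionally incorrect.

LHS (a): [L T^-2]
RHS (v/t²): [L T^-3] ✗

The dimensions do not match. The other three equations balance.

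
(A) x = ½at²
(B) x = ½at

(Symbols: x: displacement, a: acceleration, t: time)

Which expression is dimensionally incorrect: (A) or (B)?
(B)

(A) x = ½at²: LHS [L], RHS [L] ✓
(B) x = ½at: LHS [L], RHS [L T^-1] ✗

Expression (B) x = ½at is dimensionally incorrect.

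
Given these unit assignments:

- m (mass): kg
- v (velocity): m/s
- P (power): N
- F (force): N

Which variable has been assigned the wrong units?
P

The variable P (power) should have units W, not N.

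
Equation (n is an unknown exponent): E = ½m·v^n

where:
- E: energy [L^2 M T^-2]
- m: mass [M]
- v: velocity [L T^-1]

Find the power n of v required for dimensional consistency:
n = 2

E has dimensions [L^2 M T^-2]; v has dimensions [L T^-1].
The rest of the RHS has dimensions [M], so v^n must supply [L^2 T^-2].
With n = 2: ½m·v^2 has dimensions [L^2 M T^-2], matching the LHS ✓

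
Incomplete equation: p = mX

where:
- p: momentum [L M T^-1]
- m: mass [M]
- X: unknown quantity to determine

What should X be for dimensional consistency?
X = v (velocity), dimensions [L T^-1]

p has dimensions [L M T^-1]; the rest of the RHS (m) has dimensions [M].
So X must have dimensions [L T^-1] — X = v (velocity).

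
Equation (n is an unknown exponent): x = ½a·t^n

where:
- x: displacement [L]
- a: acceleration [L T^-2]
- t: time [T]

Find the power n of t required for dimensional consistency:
n = 2

x has dimensions [L]; t has dimensions [T].
The rest of the RHS has dimensions [L T^-2], so t^n must supply [T^2].
With n = 2: ½a·t^2 has dimensions [L], matching the LHS ✓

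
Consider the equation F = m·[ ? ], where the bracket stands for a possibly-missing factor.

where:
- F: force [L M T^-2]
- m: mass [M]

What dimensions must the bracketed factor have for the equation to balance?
[L T^-2] — acceleration (e.g. a)

F has dimensions [L M T^-2]; m has dimensions [M].
The bracketed factor must supply [L M T^-2] / [M] = [L T^-2].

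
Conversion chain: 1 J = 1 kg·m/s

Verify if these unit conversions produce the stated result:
The chain is incorrect (it contains an error).

Incorrect: Joule is kg·m²/s², not kg·m/s (that is momentum)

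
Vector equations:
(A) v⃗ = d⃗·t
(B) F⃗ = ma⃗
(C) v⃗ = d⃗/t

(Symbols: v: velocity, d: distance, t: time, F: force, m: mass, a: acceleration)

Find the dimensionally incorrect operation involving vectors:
(A) v⃗ = d⃗·t

(A) v⃗ = d⃗·t: LHS [L T^-1], RHS [L T] ✗ — velocity is displacement per time; should be d⃗/t
(B) F⃗ = ma⃗: LHS [L M T^-2], RHS [L M T^-2] ✓ — Force and acceleration are vectors, mass is a scalar
(C) v⃗ = d⃗/t: LHS [L T^-1], RHS [L T^-1] ✓ — displacement (vector) divided by time (scalar)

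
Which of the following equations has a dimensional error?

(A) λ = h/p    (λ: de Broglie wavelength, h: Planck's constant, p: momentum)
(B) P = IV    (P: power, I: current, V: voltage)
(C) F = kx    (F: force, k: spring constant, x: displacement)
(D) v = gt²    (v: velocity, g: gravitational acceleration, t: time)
(D) v = gt²

The equation (D) v = gt² is dimensionally incorrect.

LHS (v): [L T^-1]
RHS (gt²): [L] ✗

The dimensions do not match. The other three equations balance.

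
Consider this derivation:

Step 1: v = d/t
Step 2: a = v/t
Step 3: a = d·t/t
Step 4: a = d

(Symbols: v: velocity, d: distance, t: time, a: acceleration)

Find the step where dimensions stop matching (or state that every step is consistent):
Step 3

Step 1: v = d/t → LHS [L T^-1], RHS [L T^-1] ✓
Step 2: a = v/t → LHS [L T^-2], RHS [L T^-2] ✓
Step 3: a = d·t/t → LHS [L T^-2], RHS [L] ✗

The first dimensional inconsistency appears in step 3: a = d·t/t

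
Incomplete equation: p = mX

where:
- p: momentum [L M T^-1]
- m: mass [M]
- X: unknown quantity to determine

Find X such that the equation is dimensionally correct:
X = v (velocity), dimensions [L T^-1]

p has dimensions [L M T^-1]; the rest of the RHS (m) has dimensions [M].
So X must have dimensions [L T^-1] — X = v (velocity).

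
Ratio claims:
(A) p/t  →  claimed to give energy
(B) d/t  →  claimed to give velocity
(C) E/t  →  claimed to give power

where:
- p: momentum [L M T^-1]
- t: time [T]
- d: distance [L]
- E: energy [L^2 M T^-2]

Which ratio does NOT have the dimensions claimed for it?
(A) p/t does not give energy

(A) p/t: [L M T^-2] ≠ energy [L^2 M T^-2] ✗
(B) d/t: [L T^-1] = velocity [L T^-1] ✓
(C) E/t: [L^2 M T^-3] = power [L^2 M T^-3] ✓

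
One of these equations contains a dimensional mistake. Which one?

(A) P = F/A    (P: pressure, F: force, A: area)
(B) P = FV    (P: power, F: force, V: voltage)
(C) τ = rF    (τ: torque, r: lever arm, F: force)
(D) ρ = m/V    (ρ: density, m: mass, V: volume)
(B) P = FV

The equation (B) P = FV is dimensionally incorrect.

LHS (P): [L^2 M T^-3]
RHS (FV): [I^-1 L^3 M^2 T^-5] ✗

The dimensions do not match. The other three equations balance.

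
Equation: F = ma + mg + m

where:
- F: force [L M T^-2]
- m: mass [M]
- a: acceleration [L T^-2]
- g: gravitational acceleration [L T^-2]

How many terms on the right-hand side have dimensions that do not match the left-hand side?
1

LHS F: [L M T^-2]
- ma: [L M T^-2] ✓
- mg: [L M T^-2] ✓
- m: [M] ✗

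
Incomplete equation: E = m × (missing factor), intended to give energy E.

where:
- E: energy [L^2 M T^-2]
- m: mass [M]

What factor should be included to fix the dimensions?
v² (velocity squared), dimensions [L^2 T^-2]

E has dimensions [L^2 M T^-2] and m has dimensions [M].
The missing factor must have dimensions [L^2 M T^-2] / [M] = [L^2 T^-2], i.e. velocity squared (v²).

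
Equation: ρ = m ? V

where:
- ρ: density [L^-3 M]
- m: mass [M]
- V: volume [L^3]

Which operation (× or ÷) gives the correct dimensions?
division (÷): ρ = m ÷ V

ρ [L^-3 M]; m [M]; V [L^3].
m × V → [L^3 M] ✗
m ÷ V → [L^-3 M] ✓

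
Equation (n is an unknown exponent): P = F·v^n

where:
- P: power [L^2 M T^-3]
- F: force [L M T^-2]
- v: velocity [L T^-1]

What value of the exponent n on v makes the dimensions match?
n = 1

P has dimensions [L^2 M T^-3]; v has dimensions [L T^-1].
The rest of the RHS has dimensions [L M T^-2], so v^n must supply [L T^-1].
With n = 1: F·v^1 has dimensions [L^2 M T^-3], matching the LHS ✓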